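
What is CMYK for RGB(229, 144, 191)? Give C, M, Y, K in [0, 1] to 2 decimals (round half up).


R'=229/255≈0.8980, G'=144/255≈0.5647, B'=191/255≈0.7490
K = 1 - max(R',G',B') = 1 - 229/255 = 26/255 = 0.10196… → 0.10
(1-R'-K)/(1-K) simplifies to (max-R)/max with max = 229:
C = (229-229)/229 = 0/229 = 0 → 0.00
M = (229-144)/229 = 85/229 = 0.37117… → 0.37
Y = (229-191)/229 = 38/229 = 0.16593… → 0.17
= CMYK(0.00, 0.37, 0.17, 0.10)


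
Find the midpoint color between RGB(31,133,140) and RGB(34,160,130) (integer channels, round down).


Midpoint: each channel = ⌊(C₁+C₂)/2⌋
R: ⌊(31+34)/2⌋ = 32
G: ⌊(133+160)/2⌋ = 146
B: ⌊(140+130)/2⌋ = 135
= RGB(32, 146, 135)


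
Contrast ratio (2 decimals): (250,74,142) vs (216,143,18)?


Linearize each sRGB channel c=v/255: c/12.92 if c ≤ 0.04045 else ((c+0.055)/1.055)^2.4
L = 0.2126×R_lin + 0.7152×G_lin + 0.0722×B_lin
Color 1 (250,74,142):
  R=250: 250/255≈0.9804 > 0.04045 → ((0.9804+0.055)/1.055)^2.4 ≈ 0.95597
  G=74: 74/255≈0.2902 > 0.04045 → ((0.2902+0.055)/1.055)^2.4 ≈ 0.06848
  B=142: 142/255≈0.5569 > 0.04045 → ((0.5569+0.055)/1.055)^2.4 ≈ 0.27050
  L1 = 0.2126×0.95597 + 0.7152×0.06848 + 0.0722×0.27050 ≈ 0.27175
Color 2 (216,143,18):
  R=216: 216/255≈0.8471 > 0.04045 → ((0.8471+0.055)/1.055)^2.4 ≈ 0.68669
  G=143: 143/255≈0.5608 > 0.04045 → ((0.5608+0.055)/1.055)^2.4 ≈ 0.27468
  B=18: 18/255≈0.0706 > 0.04045 → ((0.0706+0.055)/1.055)^2.4 ≈ 0.00605
  L2 = 0.2126×0.68669 + 0.7152×0.27468 + 0.0722×0.00605 ≈ 0.34288
Lighter = 0.34288, Darker = 0.27175
Ratio = (L_lighter + 0.05) / (L_darker + 0.05)
Ratio = (0.34288 + 0.05) / (0.27175 + 0.05) = 0.39288 / 0.32175 ≈ 1.2211
Ratio ≈ 1.22:1


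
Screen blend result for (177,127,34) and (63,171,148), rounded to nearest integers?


Screen: C = 255 - (255-A)×(255-B)/255, rounded to nearest integer
R: 255 - (255-177)×(255-63)/255 = 255 - 14976/255 ≈ 255 - 58.729 = 196.271 → 196
G: 255 - (255-127)×(255-171)/255 = 255 - 10752/255 ≈ 255 - 42.165 = 212.835 → 213
B: 255 - (255-34)×(255-148)/255 = 255 - 23647/255 ≈ 255 - 92.733 = 162.267 → 162
= RGB(196, 213, 162)


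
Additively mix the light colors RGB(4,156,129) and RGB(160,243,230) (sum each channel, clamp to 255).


Additive: each channel = min(255, C₁+C₂)
R: 4+160 = 164 → 164
G: 156+243 = 399 → 255
B: 129+230 = 359 → 255
= RGB(164, 255, 255)


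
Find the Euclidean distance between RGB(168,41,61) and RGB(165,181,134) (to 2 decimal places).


d = √[(R₁-R₂)² + (G₁-G₂)² + (B₁-B₂)²]
d = √[(168-165)² + (41-181)² + (61-134)²]
d = √[9 + 19600 + 5329]
d = √24938
d ≈ 157.92


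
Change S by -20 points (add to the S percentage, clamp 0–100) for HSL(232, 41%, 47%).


Original S = 41%
Adjustment = -20 percentage points
New S = 41 + (-20) = 21
Clamp to [0, 100] → 21
= HSL(232°, 21%, 47%)


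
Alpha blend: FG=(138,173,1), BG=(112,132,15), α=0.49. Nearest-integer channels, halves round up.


C = α×F + (1-α)×B, with 1-α = 0.51
R: 0.49×138 + 0.51×112 = 67.62 + 57.12 = 124.74 → 125
G: 0.49×173 + 0.51×132 = 84.77 + 67.32 = 152.09 → 152
B: 0.49×1 + 0.51×15 = 0.49 + 7.65 = 8.14 → 8
= RGB(125, 152, 8)


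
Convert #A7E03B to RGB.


A7 → 167 (R)
E0 → 224 (G)
3B → 59 (B)
= RGB(167, 224, 59)


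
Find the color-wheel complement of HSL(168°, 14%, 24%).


Complement = opposite side of color wheel = hue + 180°
H' = (168 + 180) mod 360 = 348°
S and L unchanged.
= HSL(348°, 14%, 24%)


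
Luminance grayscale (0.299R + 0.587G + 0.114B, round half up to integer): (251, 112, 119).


Gray = 0.299×R + 0.587×G + 0.114×B
Gray = 0.299×251 + 0.587×112 + 0.114×119
Gray = 75.049 + 65.744 + 13.566
Gray = 154.359 → round half up → 154
Gray = 154


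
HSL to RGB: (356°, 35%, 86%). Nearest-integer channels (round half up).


H=356°, S=0.35, L=0.86
C = (1-|2L-1|)×S = (1-|0.72|)×0.35 = 0.098
H' = H/60 = 356/60 ≈ 5.9333; X = C×(1-|H' mod 2 - 1|) ≈ 0.0065
m = L - C/2 = 0.86 - 0.049 = 0.811
Sector ⌊H'⌋ = 5 → (R',G',B') = (0.098, 0.0, ≈0.0065)
RGB = ((R'+m)×255, (G'+m)×255, (B'+m)×255) = (231.795, 206.805, 208.471)
Round half up → RGB(232, 207, 208)


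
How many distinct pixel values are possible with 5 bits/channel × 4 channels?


Total bits = 5 bits/channel × 4 channels = 20 bits
Distinct pixel values = 2^20
= 1,048,576 pixel values


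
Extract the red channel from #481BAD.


Color: #481BAD
R = 48 = 72
G = 1B = 27
B = AD = 173
Red = 72


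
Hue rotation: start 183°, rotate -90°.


New hue = (H + rotation) mod 360
New hue = (183 -90) mod 360
= 93 mod 360
= 93°


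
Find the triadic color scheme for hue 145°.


Triadic: equally spaced at 120° intervals
H1 = 145°
H2 = (145 + 120) mod 360 = 265°
H3 = (145 + 240) mod 360 = 25°
Triadic = 145°, 265°, 25°


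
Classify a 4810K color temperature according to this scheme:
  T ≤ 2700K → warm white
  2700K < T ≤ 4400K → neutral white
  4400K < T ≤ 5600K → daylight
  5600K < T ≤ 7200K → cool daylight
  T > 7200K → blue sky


Temperature: 4810K
4400K < 4810K ≤ 5600K → daylight
Classification: daylight


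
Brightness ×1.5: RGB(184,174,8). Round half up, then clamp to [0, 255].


Multiply each channel by 1.5, round half up, clamp to [0, 255]
R: 184×1.5 = 276 → clamp → 255
G: 174×1.5 = 261 → clamp → 255
B: 8×1.5 = 12
= RGB(255, 255, 12)


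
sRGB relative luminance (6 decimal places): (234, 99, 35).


Linearize each channel (sRGB transfer function): c = v/255; c_lin = c/12.92 if c ≤ 0.04045, else ((c+0.055)/1.055)^2.4
  R: 234/255 ≈ 0.917647 > 0.04045 → ((0.917647+0.055)/1.055)^2.4 ≈ 0.822786
  G: 99/255 ≈ 0.388235 > 0.04045 → ((0.388235+0.055)/1.055)^2.4 ≈ 0.124772
  B: 35/255 ≈ 0.137255 > 0.04045 → ((0.137255+0.055)/1.055)^2.4 ≈ 0.016807
R_lin = 0.822786, G_lin = 0.124772, B_lin = 0.016807
L = 0.2126×R + 0.7152×G + 0.0722×B
L = 0.2126×0.822786 + 0.7152×0.124772 + 0.0722×0.016807
L ≈ 0.265375


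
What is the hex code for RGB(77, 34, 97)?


R = 77 → 4D (hex)
G = 34 → 22 (hex)
B = 97 → 61 (hex)
Hex = #4D2261


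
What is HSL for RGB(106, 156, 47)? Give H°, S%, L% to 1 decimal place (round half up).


Normalize: R'=106/255≈0.4157, G'=156/255≈0.6118, B'=47/255≈0.1843
Max=156/255, Min=47/255, Δ=Max-Min=109/255
L = (Max+Min)/2 = (156+47)/510 = 203/510 = 0.39803… → L = 39.8%
L ≤ 0.5 → S = Δ/(Max+Min) = 109/(156+47) = 109/203 = 0.53694… → S = 53.7%
(the 1/255 factors cancel in S and H, so raw channel differences can be used)
Max is G' → H = 60 × ((B-R)/Δ + 2) = 60 × ((47-106)/109 + 2)
  -59/109 + 2 = -0.5412… + 2 = 1.4587…
  H = 60 × 1.4587… = 87.522…° → H = 87.5°
= HSL(87.5°, 53.7%, 39.8%)


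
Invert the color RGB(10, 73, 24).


Invert: (255-R, 255-G, 255-B)
R: 255-10 = 245
G: 255-73 = 182
B: 255-24 = 231
= RGB(245, 182, 231)


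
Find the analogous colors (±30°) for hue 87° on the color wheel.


Base hue: 87°
Left analog: (87 - 30) mod 360 = 57°
Right analog: (87 + 30) mod 360 = 117°
Analogous hues = 57° and 117°


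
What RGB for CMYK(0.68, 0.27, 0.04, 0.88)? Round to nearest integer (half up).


R = 255 × (1-C) × (1-K) = 255 × 0.32 × 0.12 = 9.792 → 10
G = 255 × (1-M) × (1-K) = 255 × 0.73 × 0.12 = 22.338 → 22
B = 255 × (1-Y) × (1-K) = 255 × 0.96 × 0.12 = 29.376 → 29
= RGB(10, 22, 29)


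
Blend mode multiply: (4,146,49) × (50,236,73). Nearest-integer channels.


Multiply: C = A×B/255, rounded to nearest integer
R: 4×50/255 = 200/255 ≈ 0.784 → 1
G: 146×236/255 = 34456/255 ≈ 135.122 → 135
B: 49×73/255 = 3577/255 ≈ 14.027 → 14
= RGB(1, 135, 14)


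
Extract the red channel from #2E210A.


Color: #2E210A
R = 2E = 46
G = 21 = 33
B = 0A = 10
Red = 46


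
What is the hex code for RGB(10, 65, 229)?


R = 10 → 0A (hex)
G = 65 → 41 (hex)
B = 229 → E5 (hex)
Hex = #0A41E5


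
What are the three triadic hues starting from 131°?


Triadic: equally spaced at 120° intervals
H1 = 131°
H2 = (131 + 120) mod 360 = 251°
H3 = (131 + 240) mod 360 = 11°
Triadic = 131°, 251°, 11°


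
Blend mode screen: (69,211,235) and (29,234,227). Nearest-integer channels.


Screen: C = 255 - (255-A)×(255-B)/255, rounded to nearest integer
R: 255 - (255-69)×(255-29)/255 = 255 - 42036/255 ≈ 255 - 164.847 = 90.153 → 90
G: 255 - (255-211)×(255-234)/255 = 255 - 924/255 ≈ 255 - 3.624 = 251.376 → 251
B: 255 - (255-235)×(255-227)/255 = 255 - 560/255 ≈ 255 - 2.196 = 252.804 → 253
= RGB(90, 251, 253)


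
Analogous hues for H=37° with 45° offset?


Base hue: 37°
Left analog: (37 - 45) mod 360 = 352°
Right analog: (37 + 45) mod 360 = 82°
Analogous hues = 352° and 82°


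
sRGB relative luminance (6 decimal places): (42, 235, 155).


Linearize each channel (sRGB transfer function): c = v/255; c_lin = c/12.92 if c ≤ 0.04045, else ((c+0.055)/1.055)^2.4
  R: 42/255 ≈ 0.164706 > 0.04045 → ((0.164706+0.055)/1.055)^2.4 ≈ 0.023153
  G: 235/255 ≈ 0.921569 > 0.04045 → ((0.921569+0.055)/1.055)^2.4 ≈ 0.830770
  B: 155/255 ≈ 0.607843 > 0.04045 → ((0.607843+0.055)/1.055)^2.4 ≈ 0.327778
R_lin = 0.023153, G_lin = 0.830770, B_lin = 0.327778
L = 0.2126×R + 0.7152×G + 0.0722×B
L = 0.2126×0.023153 + 0.7152×0.830770 + 0.0722×0.327778
L ≈ 0.622755


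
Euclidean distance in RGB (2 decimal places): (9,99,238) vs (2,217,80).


d = √[(R₁-R₂)² + (G₁-G₂)² + (B₁-B₂)²]
d = √[(9-2)² + (99-217)² + (238-80)²]
d = √[49 + 13924 + 24964]
d = √38937
d ≈ 197.32


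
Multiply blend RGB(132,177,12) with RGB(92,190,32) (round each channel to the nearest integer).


Multiply: C = A×B/255, rounded to nearest integer
R: 132×92/255 = 12144/255 ≈ 47.624 → 48
G: 177×190/255 = 33630/255 ≈ 131.882 → 132
B: 12×32/255 = 384/255 ≈ 1.506 → 2
= RGB(48, 132, 2)


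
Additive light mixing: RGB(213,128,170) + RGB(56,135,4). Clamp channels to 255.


Additive: each channel = min(255, C₁+C₂)
R: 213+56 = 269 → 255
G: 128+135 = 263 → 255
B: 170+4 = 174 → 174
= RGB(255, 255, 174)


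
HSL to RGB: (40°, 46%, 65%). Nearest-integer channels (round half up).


H=40°, S=0.46, L=0.65
C = (1-|2L-1|)×S = (1-|0.30|)×0.46 = 0.322
H' = H/60 = 40/60 ≈ 0.6667; X = C×(1-|H' mod 2 - 1|) ≈ 0.2147
m = L - C/2 = 0.65 - 0.161 = 0.489
Sector ⌊H'⌋ = 0 → (R',G',B') = (0.322, ≈0.2147, 0.0)
RGB = ((R'+m)×255, (G'+m)×255, (B'+m)×255) = (206.805, 179.435, 124.695)
Round half up → RGB(207, 179, 125)


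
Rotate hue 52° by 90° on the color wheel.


New hue = (H + rotation) mod 360
New hue = (52 + 90) mod 360
= 142 mod 360
= 142°


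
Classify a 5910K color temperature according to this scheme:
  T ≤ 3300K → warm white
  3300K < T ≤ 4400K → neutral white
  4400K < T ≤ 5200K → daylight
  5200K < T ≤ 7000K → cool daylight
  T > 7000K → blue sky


Temperature: 5910K
5200K < 5910K ≤ 7000K → cool daylight
Classification: cool daylight


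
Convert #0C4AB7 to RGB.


0C → 12 (R)
4A → 74 (G)
B7 → 183 (B)
= RGB(12, 74, 183)


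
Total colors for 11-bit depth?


Colors = 2^bits = 2^11
= 2,048 colors


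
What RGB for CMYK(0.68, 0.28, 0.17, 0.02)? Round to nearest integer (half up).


R = 255 × (1-C) × (1-K) = 255 × 0.32 × 0.98 = 79.968 → 80
G = 255 × (1-M) × (1-K) = 255 × 0.72 × 0.98 = 179.928 → 180
B = 255 × (1-Y) × (1-K) = 255 × 0.83 × 0.98 = 207.417 → 207
= RGB(80, 180, 207)


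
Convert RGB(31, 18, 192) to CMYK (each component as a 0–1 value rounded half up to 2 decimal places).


R'=31/255≈0.1216, G'=18/255≈0.0706, B'=192/255≈0.7529
K = 1 - max(R',G',B') = 1 - 192/255 = 63/255 = 0.24705… → 0.25
(1-R'-K)/(1-K) simplifies to (max-R)/max with max = 192:
C = (192-31)/192 = 161/192 = 0.83854… → 0.84
M = (192-18)/192 = 174/192 = 0.90625 → 0.91
Y = (192-192)/192 = 0/192 = 0 → 0.00
= CMYK(0.84, 0.91, 0.00, 0.25)


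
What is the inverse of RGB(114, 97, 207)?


Invert: (255-R, 255-G, 255-B)
R: 255-114 = 141
G: 255-97 = 158
B: 255-207 = 48
= RGB(141, 158, 48)


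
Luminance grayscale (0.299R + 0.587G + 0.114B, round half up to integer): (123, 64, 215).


Gray = 0.299×R + 0.587×G + 0.114×B
Gray = 0.299×123 + 0.587×64 + 0.114×215
Gray = 36.777 + 37.568 + 24.510
Gray = 98.855 → round half up → 99
Gray = 99


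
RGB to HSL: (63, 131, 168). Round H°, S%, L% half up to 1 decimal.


Normalize: R'=63/255≈0.2471, G'=131/255≈0.5137, B'=168/255≈0.6588
Max=168/255, Min=63/255, Δ=Max-Min=105/255
L = (Max+Min)/2 = (168+63)/510 = 231/510 = 0.45294… → L = 45.3%
L ≤ 0.5 → S = Δ/(Max+Min) = 105/(168+63) = 105/231 = 0.45454… → S = 45.5%
(the 1/255 factors cancel in S and H, so raw channel differences can be used)
Max is B' → H = 60 × ((R-G)/Δ + 4) = 60 × ((63-131)/105 + 4)
  -68/105 + 4 = -0.6476… + 4 = 3.3523…
  H = 60 × 3.3523… = 201.142…° → H = 201.1°
= HSL(201.1°, 45.5%, 45.3%)


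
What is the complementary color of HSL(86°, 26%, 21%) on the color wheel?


Complement = opposite side of color wheel = hue + 180°
H' = (86 + 180) mod 360 = 266°
S and L unchanged.
= HSL(266°, 26%, 21%)


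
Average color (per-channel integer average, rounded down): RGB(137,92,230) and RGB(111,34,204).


Midpoint: each channel = ⌊(C₁+C₂)/2⌋
R: ⌊(137+111)/2⌋ = 124
G: ⌊(92+34)/2⌋ = 63
B: ⌊(230+204)/2⌋ = 217
= RGB(124, 63, 217)


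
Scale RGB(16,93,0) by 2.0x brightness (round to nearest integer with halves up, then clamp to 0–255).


Multiply each channel by 2.0, round half up, clamp to [0, 255]
R: 16×2.0 = 32
G: 93×2.0 = 186
B: 0×2.0 = 0
= RGB(32, 186, 0)


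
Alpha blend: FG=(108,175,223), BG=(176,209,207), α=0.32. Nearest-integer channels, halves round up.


C = α×F + (1-α)×B, with 1-α = 0.68
R: 0.32×108 + 0.68×176 = 34.56 + 119.68 = 154.24 → 154
G: 0.32×175 + 0.68×209 = 56.00 + 142.12 = 198.12 → 198
B: 0.32×223 + 0.68×207 = 71.36 + 140.76 = 212.12 → 212
= RGB(154, 198, 212)


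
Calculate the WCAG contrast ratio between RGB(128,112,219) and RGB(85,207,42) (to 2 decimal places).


Linearize each sRGB channel c=v/255: c/12.92 if c ≤ 0.04045 else ((c+0.055)/1.055)^2.4
L = 0.2126×R_lin + 0.7152×G_lin + 0.0722×B_lin
Color 1 (128,112,219):
  R=128: 128/255≈0.5020 > 0.04045 → ((0.5020+0.055)/1.055)^2.4 ≈ 0.21586
  G=112: 112/255≈0.4392 > 0.04045 → ((0.4392+0.055)/1.055)^2.4 ≈ 0.16203
  B=219: 219/255≈0.8588 > 0.04045 → ((0.8588+0.055)/1.055)^2.4 ≈ 0.70838
  L1 = 0.2126×0.21586 + 0.7152×0.16203 + 0.0722×0.70838 ≈ 0.21292
Color 2 (85,207,42):
  R=85: 85/255≈0.3333 > 0.04045 → ((0.3333+0.055)/1.055)^2.4 ≈ 0.09084
  G=207: 207/255≈0.8118 > 0.04045 → ((0.8118+0.055)/1.055)^2.4 ≈ 0.62396
  B=42: 42/255≈0.1647 > 0.04045 → ((0.1647+0.055)/1.055)^2.4 ≈ 0.02315
  L2 = 0.2126×0.09084 + 0.7152×0.62396 + 0.0722×0.02315 ≈ 0.46724
Lighter = 0.46724, Darker = 0.21292
Ratio = (L_lighter + 0.05) / (L_darker + 0.05)
Ratio = (0.46724 + 0.05) / (0.21292 + 0.05) = 0.51724 / 0.26292 ≈ 1.9673
Ratio ≈ 1.97:1


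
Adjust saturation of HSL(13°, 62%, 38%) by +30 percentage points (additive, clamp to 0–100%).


Original S = 62%
Adjustment = +30 percentage points
New S = 62 + (30) = 92
Clamp to [0, 100] → 92
= HSL(13°, 92%, 38%)


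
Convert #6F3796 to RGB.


6F → 111 (R)
37 → 55 (G)
96 → 150 (B)
= RGB(111, 55, 150)


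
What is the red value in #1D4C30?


Color: #1D4C30
R = 1D = 29
G = 4C = 76
B = 30 = 48
Red = 29


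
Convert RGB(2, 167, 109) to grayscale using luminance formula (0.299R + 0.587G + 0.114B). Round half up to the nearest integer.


Gray = 0.299×R + 0.587×G + 0.114×B
Gray = 0.299×2 + 0.587×167 + 0.114×109
Gray = 0.598 + 98.029 + 12.426
Gray = 111.053 → round half up → 111
Gray = 111


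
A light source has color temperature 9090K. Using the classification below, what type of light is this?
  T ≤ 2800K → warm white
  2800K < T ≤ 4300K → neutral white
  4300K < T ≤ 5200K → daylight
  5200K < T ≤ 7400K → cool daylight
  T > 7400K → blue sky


Temperature: 9090K
9090K > 7400K → blue sky
Classification: blue sky


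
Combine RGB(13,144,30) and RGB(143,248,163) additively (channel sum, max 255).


Additive: each channel = min(255, C₁+C₂)
R: 13+143 = 156 → 156
G: 144+248 = 392 → 255
B: 30+163 = 193 → 193
= RGB(156, 255, 193)


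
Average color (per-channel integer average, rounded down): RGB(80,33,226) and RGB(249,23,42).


Midpoint: each channel = ⌊(C₁+C₂)/2⌋
R: ⌊(80+249)/2⌋ = 164
G: ⌊(33+23)/2⌋ = 28
B: ⌊(226+42)/2⌋ = 134
= RGB(164, 28, 134)


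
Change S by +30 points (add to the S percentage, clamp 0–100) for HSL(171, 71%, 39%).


Original S = 71%
Adjustment = +30 percentage points
New S = 71 + (30) = 101
Clamp to [0, 100] → 100
= HSL(171°, 100%, 39%)


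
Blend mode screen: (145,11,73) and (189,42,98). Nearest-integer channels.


Screen: C = 255 - (255-A)×(255-B)/255, rounded to nearest integer
R: 255 - (255-145)×(255-189)/255 = 255 - 7260/255 ≈ 255 - 28.471 = 226.529 → 227
G: 255 - (255-11)×(255-42)/255 = 255 - 51972/255 ≈ 255 - 203.812 = 51.188 → 51
B: 255 - (255-73)×(255-98)/255 = 255 - 28574/255 ≈ 255 - 112.055 = 142.945 → 143
= RGB(227, 51, 143)


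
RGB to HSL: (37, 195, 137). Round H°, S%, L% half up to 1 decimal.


Normalize: R'=37/255≈0.1451, G'=195/255≈0.7647, B'=137/255≈0.5373
Max=195/255, Min=37/255, Δ=Max-Min=158/255
L = (Max+Min)/2 = (195+37)/510 = 232/510 = 0.45490… → L = 45.5%
L ≤ 0.5 → S = Δ/(Max+Min) = 158/(195+37) = 158/232 = 0.68103… → S = 68.1%
(the 1/255 factors cancel in S and H, so raw channel differences can be used)
Max is G' → H = 60 × ((B-R)/Δ + 2) = 60 × ((137-37)/158 + 2)
  100/158 + 2 = 0.6329… + 2 = 2.6329…
  H = 60 × 2.6329… = 157.974…° → H = 158.0°
= HSL(158.0°, 68.1%, 45.5%)


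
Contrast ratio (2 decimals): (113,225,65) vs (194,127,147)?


Linearize each sRGB channel c=v/255: c/12.92 if c ≤ 0.04045 else ((c+0.055)/1.055)^2.4
L = 0.2126×R_lin + 0.7152×G_lin + 0.0722×B_lin
Color 1 (113,225,65):
  R=113: 113/255≈0.4431 > 0.04045 → ((0.4431+0.055)/1.055)^2.4 ≈ 0.16513
  G=225: 225/255≈0.8824 > 0.04045 → ((0.8824+0.055)/1.055)^2.4 ≈ 0.75294
  B=65: 65/255≈0.2549 > 0.04045 → ((0.2549+0.055)/1.055)^2.4 ≈ 0.05286
  L1 = 0.2126×0.16513 + 0.7152×0.75294 + 0.0722×0.05286 ≈ 0.57743
Color 2 (194,127,147):
  R=194: 194/255≈0.7608 > 0.04045 → ((0.7608+0.055)/1.055)^2.4 ≈ 0.53948
  G=127: 127/255≈0.4980 > 0.04045 → ((0.4980+0.055)/1.055)^2.4 ≈ 0.21223
  B=147: 147/255≈0.5765 > 0.04045 → ((0.5765+0.055)/1.055)^2.4 ≈ 0.29177
  L2 = 0.2126×0.53948 + 0.7152×0.21223 + 0.0722×0.29177 ≈ 0.28755
Lighter = 0.57743, Darker = 0.28755
Ratio = (L_lighter + 0.05) / (L_darker + 0.05)
Ratio = (0.57743 + 0.05) / (0.28755 + 0.05) = 0.62743 / 0.33755 ≈ 1.8588
Ratio ≈ 1.86:1


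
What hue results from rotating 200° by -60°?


New hue = (H + rotation) mod 360
New hue = (200 -60) mod 360
= 140 mod 360
= 140°


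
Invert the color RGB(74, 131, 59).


Invert: (255-R, 255-G, 255-B)
R: 255-74 = 181
G: 255-131 = 124
B: 255-59 = 196
= RGB(181, 124, 196)


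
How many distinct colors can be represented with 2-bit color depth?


Colors = 2^bits = 2^2
= 4 colors


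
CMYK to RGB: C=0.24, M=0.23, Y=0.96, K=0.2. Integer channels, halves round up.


R = 255 × (1-C) × (1-K) = 255 × 0.76 × 0.80 = 155.04 → 155
G = 255 × (1-M) × (1-K) = 255 × 0.77 × 0.80 = 157.08 → 157
B = 255 × (1-Y) × (1-K) = 255 × 0.04 × 0.80 = 8.16 → 8
= RGB(155, 157, 8)


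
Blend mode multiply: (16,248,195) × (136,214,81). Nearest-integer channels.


Multiply: C = A×B/255, rounded to nearest integer
R: 16×136/255 = 2176/255 ≈ 8.533 → 9
G: 248×214/255 = 53072/255 ≈ 208.125 → 208
B: 195×81/255 = 15795/255 ≈ 61.941 → 62
= RGB(9, 208, 62)


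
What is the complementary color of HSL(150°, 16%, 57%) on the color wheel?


Complement = opposite side of color wheel = hue + 180°
H' = (150 + 180) mod 360 = 330°
S and L unchanged.
= HSL(330°, 16%, 57%)


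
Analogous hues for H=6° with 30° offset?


Base hue: 6°
Left analog: (6 - 30) mod 360 = 336°
Right analog: (6 + 30) mod 360 = 36°
Analogous hues = 336° and 36°


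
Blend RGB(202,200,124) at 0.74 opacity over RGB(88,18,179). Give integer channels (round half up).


C = α×F + (1-α)×B, with 1-α = 0.26
R: 0.74×202 + 0.26×88 = 149.48 + 22.88 = 172.36 → 172
G: 0.74×200 + 0.26×18 = 148.00 + 4.68 = 152.68 → 153
B: 0.74×124 + 0.26×179 = 91.76 + 46.54 = 138.30 → 138
= RGB(172, 153, 138)


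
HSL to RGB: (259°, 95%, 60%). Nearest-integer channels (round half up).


H=259°, S=0.95, L=0.60
C = (1-|2L-1|)×S = (1-|0.20|)×0.95 = 0.76
H' = H/60 = 259/60 ≈ 4.3167; X = C×(1-|H' mod 2 - 1|) ≈ 0.2407
m = L - C/2 = 0.60 - 0.38 = 0.22
Sector ⌊H'⌋ = 4 → (R',G',B') = (≈0.2407, 0.0, 0.76)
RGB = ((R'+m)×255, (G'+m)×255, (B'+m)×255) = (117.47, 56.1, 249.9)
Round half up → RGB(117, 56, 250)


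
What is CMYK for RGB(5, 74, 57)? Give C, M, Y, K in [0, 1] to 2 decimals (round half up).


R'=5/255≈0.0196, G'=74/255≈0.2902, B'=57/255≈0.2235
K = 1 - max(R',G',B') = 1 - 74/255 = 181/255 = 0.70980… → 0.71
(1-R'-K)/(1-K) simplifies to (max-R)/max with max = 74:
C = (74-5)/74 = 69/74 = 0.93243… → 0.93
M = (74-74)/74 = 0/74 = 0 → 0.00
Y = (74-57)/74 = 17/74 = 0.22972… → 0.23
= CMYK(0.93, 0.00, 0.23, 0.71)


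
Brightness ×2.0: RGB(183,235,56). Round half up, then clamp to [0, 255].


Multiply each channel by 2.0, round half up, clamp to [0, 255]
R: 183×2.0 = 366 → clamp → 255
G: 235×2.0 = 470 → clamp → 255
B: 56×2.0 = 112
= RGB(255, 255, 112)


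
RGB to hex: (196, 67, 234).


R = 196 → C4 (hex)
G = 67 → 43 (hex)
B = 234 → EA (hex)
Hex = #C443EA


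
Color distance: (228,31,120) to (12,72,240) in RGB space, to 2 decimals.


d = √[(R₁-R₂)² + (G₁-G₂)² + (B₁-B₂)²]
d = √[(228-12)² + (31-72)² + (120-240)²]
d = √[46656 + 1681 + 14400]
d = √62737
d ≈ 250.47


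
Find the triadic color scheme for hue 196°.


Triadic: equally spaced at 120° intervals
H1 = 196°
H2 = (196 + 120) mod 360 = 316°
H3 = (196 + 240) mod 360 = 76°
Triadic = 196°, 316°, 76°


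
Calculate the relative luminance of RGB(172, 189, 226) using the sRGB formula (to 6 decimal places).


Linearize each channel (sRGB transfer function): c = v/255; c_lin = c/12.92 if c ≤ 0.04045, else ((c+0.055)/1.055)^2.4
  R: 172/255 ≈ 0.674510 > 0.04045 → ((0.674510+0.055)/1.055)^2.4 ≈ 0.412543
  G: 189/255 ≈ 0.741176 > 0.04045 → ((0.741176+0.055)/1.055)^2.4 ≈ 0.508881
  B: 226/255 ≈ 0.886275 > 0.04045 → ((0.886275+0.055)/1.055)^2.4 ≈ 0.760525
R_lin = 0.412543, G_lin = 0.508881, B_lin = 0.760525
L = 0.2126×R + 0.7152×G + 0.0722×B
L = 0.2126×0.412543 + 0.7152×0.508881 + 0.0722×0.760525
L ≈ 0.506568


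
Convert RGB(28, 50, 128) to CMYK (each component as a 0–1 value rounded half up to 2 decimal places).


R'=28/255≈0.1098, G'=50/255≈0.1961, B'=128/255≈0.5020
K = 1 - max(R',G',B') = 1 - 128/255 = 127/255 = 0.49803… → 0.50
(1-R'-K)/(1-K) simplifies to (max-R)/max with max = 128:
C = (128-28)/128 = 100/128 = 0.78125 → 0.78
M = (128-50)/128 = 78/128 = 0.60937… → 0.61
Y = (128-128)/128 = 0/128 = 0 → 0.00
= CMYK(0.78, 0.61, 0.00, 0.50)


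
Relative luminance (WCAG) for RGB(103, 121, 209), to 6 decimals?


Linearize each channel (sRGB transfer function): c = v/255; c_lin = c/12.92 if c ≤ 0.04045, else ((c+0.055)/1.055)^2.4
  R: 103/255 ≈ 0.403922 > 0.04045 → ((0.403922+0.055)/1.055)^2.4 ≈ 0.135633
  G: 121/255 ≈ 0.474510 > 0.04045 → ((0.474510+0.055)/1.055)^2.4 ≈ 0.191202
  B: 209/255 ≈ 0.819608 > 0.04045 → ((0.819608+0.055)/1.055)^2.4 ≈ 0.637597
R_lin = 0.135633, G_lin = 0.191202, B_lin = 0.637597
L = 0.2126×R + 0.7152×G + 0.0722×B
L = 0.2126×0.135633 + 0.7152×0.191202 + 0.0722×0.637597
L ≈ 0.211618


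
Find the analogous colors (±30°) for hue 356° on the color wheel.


Base hue: 356°
Left analog: (356 - 30) mod 360 = 326°
Right analog: (356 + 30) mod 360 = 26°
Analogous hues = 326° and 26°


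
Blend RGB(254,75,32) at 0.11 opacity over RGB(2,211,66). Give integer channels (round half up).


C = α×F + (1-α)×B, with 1-α = 0.89
R: 0.11×254 + 0.89×2 = 27.94 + 1.78 = 29.72 → 30
G: 0.11×75 + 0.89×211 = 8.25 + 187.79 = 196.04 → 196
B: 0.11×32 + 0.89×66 = 3.52 + 58.74 = 62.26 → 62
= RGB(30, 196, 62)


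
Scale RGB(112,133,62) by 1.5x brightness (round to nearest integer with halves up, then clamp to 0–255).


Multiply each channel by 1.5, round half up, clamp to [0, 255]
R: 112×1.5 = 168
G: 133×1.5 = 199.5 → round → 200
B: 62×1.5 = 93
= RGB(168, 200, 93)


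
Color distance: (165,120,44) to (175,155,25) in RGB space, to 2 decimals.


d = √[(R₁-R₂)² + (G₁-G₂)² + (B₁-B₂)²]
d = √[(165-175)² + (120-155)² + (44-25)²]
d = √[100 + 1225 + 361]
d = √1686
d ≈ 41.06


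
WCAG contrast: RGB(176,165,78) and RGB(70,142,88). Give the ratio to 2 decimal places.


Linearize each sRGB channel c=v/255: c/12.92 if c ≤ 0.04045 else ((c+0.055)/1.055)^2.4
L = 0.2126×R_lin + 0.7152×G_lin + 0.0722×B_lin
Color 1 (176,165,78):
  R=176: 176/255≈0.6902 > 0.04045 → ((0.6902+0.055)/1.055)^2.4 ≈ 0.43415
  G=165: 165/255≈0.6471 > 0.04045 → ((0.6471+0.055)/1.055)^2.4 ≈ 0.37626
  B=78: 78/255≈0.3059 > 0.04045 → ((0.3059+0.055)/1.055)^2.4 ≈ 0.07619
  L1 = 0.2126×0.43415 + 0.7152×0.37626 + 0.0722×0.07619 ≈ 0.36690
Color 2 (70,142,88):
  R=70: 70/255≈0.2745 > 0.04045 → ((0.2745+0.055)/1.055)^2.4 ≈ 0.06125
  G=142: 142/255≈0.5569 > 0.04045 → ((0.5569+0.055)/1.055)^2.4 ≈ 0.27050
  B=88: 88/255≈0.3451 > 0.04045 → ((0.3451+0.055)/1.055)^2.4 ≈ 0.09759
  L2 = 0.2126×0.06125 + 0.7152×0.27050 + 0.0722×0.09759 ≈ 0.21353
Lighter = 0.36690, Darker = 0.21353
Ratio = (L_lighter + 0.05) / (L_darker + 0.05)
Ratio = (0.36690 + 0.05) / (0.21353 + 0.05) = 0.41690 / 0.26353 ≈ 1.5820
Ratio ≈ 1.58:1


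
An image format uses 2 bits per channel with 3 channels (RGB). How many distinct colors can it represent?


Total bits = 2 bits/channel × 3 channels = 6 bits
Distinct colors = 2^6
= 64 colors


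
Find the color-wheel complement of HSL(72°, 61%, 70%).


Complement = opposite side of color wheel = hue + 180°
H' = (72 + 180) mod 360 = 252°
S and L unchanged.
= HSL(252°, 61%, 70%)


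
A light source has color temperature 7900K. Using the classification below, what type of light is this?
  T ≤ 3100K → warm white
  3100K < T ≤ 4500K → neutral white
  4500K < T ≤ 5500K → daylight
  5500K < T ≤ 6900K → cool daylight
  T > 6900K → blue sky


Temperature: 7900K
7900K > 6900K → blue sky
Classification: blue sky


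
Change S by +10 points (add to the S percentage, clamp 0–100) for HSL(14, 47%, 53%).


Original S = 47%
Adjustment = +10 percentage points
New S = 47 + (10) = 57
Clamp to [0, 100] → 57
= HSL(14°, 57%, 53%)


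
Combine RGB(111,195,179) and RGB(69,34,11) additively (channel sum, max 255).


Additive: each channel = min(255, C₁+C₂)
R: 111+69 = 180 → 180
G: 195+34 = 229 → 229
B: 179+11 = 190 → 190
= RGB(180, 229, 190)


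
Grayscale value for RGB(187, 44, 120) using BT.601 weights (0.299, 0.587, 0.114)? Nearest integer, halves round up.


Gray = 0.299×R + 0.587×G + 0.114×B
Gray = 0.299×187 + 0.587×44 + 0.114×120
Gray = 55.913 + 25.828 + 13.680
Gray = 95.421 → round half up → 95
Gray = 95


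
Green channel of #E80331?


Color: #E80331
R = E8 = 232
G = 03 = 3
B = 31 = 49
Green = 3


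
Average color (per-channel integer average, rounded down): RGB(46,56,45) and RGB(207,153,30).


Midpoint: each channel = ⌊(C₁+C₂)/2⌋
R: ⌊(46+207)/2⌋ = 126
G: ⌊(56+153)/2⌋ = 104
B: ⌊(45+30)/2⌋ = 37
= RGB(126, 104, 37)


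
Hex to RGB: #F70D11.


F7 → 247 (R)
0D → 13 (G)
11 → 17 (B)
= RGB(247, 13, 17)


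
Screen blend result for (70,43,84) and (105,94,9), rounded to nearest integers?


Screen: C = 255 - (255-A)×(255-B)/255, rounded to nearest integer
R: 255 - (255-70)×(255-105)/255 = 255 - 27750/255 ≈ 255 - 108.824 = 146.176 → 146
G: 255 - (255-43)×(255-94)/255 = 255 - 34132/255 ≈ 255 - 133.851 = 121.149 → 121
B: 255 - (255-84)×(255-9)/255 = 255 - 42066/255 ≈ 255 - 164.965 = 90.035 → 90
= RGB(146, 121, 90)


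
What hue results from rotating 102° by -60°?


New hue = (H + rotation) mod 360
New hue = (102 -60) mod 360
= 42 mod 360
= 42°


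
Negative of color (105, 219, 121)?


Invert: (255-R, 255-G, 255-B)
R: 255-105 = 150
G: 255-219 = 36
B: 255-121 = 134
= RGB(150, 36, 134)


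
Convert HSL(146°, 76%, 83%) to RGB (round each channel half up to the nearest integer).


H=146°, S=0.76, L=0.83
C = (1-|2L-1|)×S = (1-|0.66|)×0.76 = 0.2584
H' = H/60 = 146/60 ≈ 2.4333; X = C×(1-|H' mod 2 - 1|) ≈ 0.1120
m = L - C/2 = 0.83 - 0.1292 = 0.7008
Sector ⌊H'⌋ = 2 → (R',G',B') = (0.0, 0.2584, ≈0.1120)
RGB = ((R'+m)×255, (G'+m)×255, (B'+m)×255) = (178.704, 244.596, 207.2572)
Round half up → RGB(179, 245, 207)


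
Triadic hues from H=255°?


Triadic: equally spaced at 120° intervals
H1 = 255°
H2 = (255 + 120) mod 360 = 15°
H3 = (255 + 240) mod 360 = 135°
Triadic = 255°, 15°, 135°


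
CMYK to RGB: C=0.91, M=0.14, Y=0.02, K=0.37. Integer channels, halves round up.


R = 255 × (1-C) × (1-K) = 255 × 0.09 × 0.63 = 14.4585 → 14
G = 255 × (1-M) × (1-K) = 255 × 0.86 × 0.63 = 138.159 → 138
B = 255 × (1-Y) × (1-K) = 255 × 0.98 × 0.63 = 157.437 → 157
= RGB(14, 138, 157)


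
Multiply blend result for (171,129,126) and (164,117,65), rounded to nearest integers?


Multiply: C = A×B/255, rounded to nearest integer
R: 171×164/255 = 28044/255 ≈ 109.976 → 110
G: 129×117/255 = 15093/255 ≈ 59.188 → 59
B: 126×65/255 = 8190/255 ≈ 32.118 → 32
= RGB(110, 59, 32)


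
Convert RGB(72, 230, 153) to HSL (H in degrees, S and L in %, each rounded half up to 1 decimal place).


Normalize: R'=72/255≈0.2824, G'=230/255≈0.9020, B'=153/255≈0.6000
Max=230/255, Min=72/255, Δ=Max-Min=158/255
L = (Max+Min)/2 = (230+72)/510 = 302/510 = 0.59215… → L = 59.2%
L > 0.5 → S = Δ/(2-Max-Min) = 158/(510-230-72) = 158/208 = 0.75961… → S = 76.0%
(the 1/255 factors cancel in S and H, so raw channel differences can be used)
Max is G' → H = 60 × ((B-R)/Δ + 2) = 60 × ((153-72)/158 + 2)
  81/158 + 2 = 0.5126… + 2 = 2.5126…
  H = 60 × 2.5126… = 150.759…° → H = 150.8°
= HSL(150.8°, 76.0%, 59.2%)


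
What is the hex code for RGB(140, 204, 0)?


R = 140 → 8C (hex)
G = 204 → CC (hex)
B = 0 → 00 (hex)
Hex = #8CCC00


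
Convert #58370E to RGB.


58 → 88 (R)
37 → 55 (G)
0E → 14 (B)
= RGB(88, 55, 14)


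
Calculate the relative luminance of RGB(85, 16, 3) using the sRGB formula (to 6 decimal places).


Linearize each channel (sRGB transfer function): c = v/255; c_lin = c/12.92 if c ≤ 0.04045, else ((c+0.055)/1.055)^2.4
  R: 85/255 ≈ 0.333333 > 0.04045 → ((0.333333+0.055)/1.055)^2.4 ≈ 0.090842
  G: 16/255 ≈ 0.062745 > 0.04045 → ((0.062745+0.055)/1.055)^2.4 ≈ 0.005182
  B: 3/255 ≈ 0.011765 ≤ 0.04045 → 0.011765/12.92 ≈ 0.000911
R_lin = 0.090842, G_lin = 0.005182, B_lin = 0.000911
L = 0.2126×R + 0.7152×G + 0.0722×B
L = 0.2126×0.090842 + 0.7152×0.005182 + 0.0722×0.000911
L ≈ 0.023085


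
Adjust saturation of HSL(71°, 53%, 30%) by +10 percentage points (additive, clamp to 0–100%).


Original S = 53%
Adjustment = +10 percentage points
New S = 53 + (10) = 63
Clamp to [0, 100] → 63
= HSL(71°, 63%, 30%)


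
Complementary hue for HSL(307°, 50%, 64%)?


Complement = opposite side of color wheel = hue + 180°
H' = (307 + 180) mod 360 = 127°
S and L unchanged.
= HSL(127°, 50%, 64%)


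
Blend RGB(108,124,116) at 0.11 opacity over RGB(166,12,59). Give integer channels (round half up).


C = α×F + (1-α)×B, with 1-α = 0.89
R: 0.11×108 + 0.89×166 = 11.88 + 147.74 = 159.62 → 160
G: 0.11×124 + 0.89×12 = 13.64 + 10.68 = 24.32 → 24
B: 0.11×116 + 0.89×59 = 12.76 + 52.51 = 65.27 → 65
= RGB(160, 24, 65)


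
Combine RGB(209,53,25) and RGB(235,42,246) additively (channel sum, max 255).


Additive: each channel = min(255, C₁+C₂)
R: 209+235 = 444 → 255
G: 53+42 = 95 → 95
B: 25+246 = 271 → 255
= RGB(255, 95, 255)


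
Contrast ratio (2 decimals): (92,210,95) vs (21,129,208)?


Linearize each sRGB channel c=v/255: c/12.92 if c ≤ 0.04045 else ((c+0.055)/1.055)^2.4
L = 0.2126×R_lin + 0.7152×G_lin + 0.0722×B_lin
Color 1 (92,210,95):
  R=92: 92/255≈0.3608 > 0.04045 → ((0.3608+0.055)/1.055)^2.4 ≈ 0.10702
  G=210: 210/255≈0.8235 > 0.04045 → ((0.8235+0.055)/1.055)^2.4 ≈ 0.64448
  B=95: 95/255≈0.3725 > 0.04045 → ((0.3725+0.055)/1.055)^2.4 ≈ 0.11444
  L1 = 0.2126×0.10702 + 0.7152×0.64448 + 0.0722×0.11444 ≈ 0.49195
Color 2 (21,129,208):
  R=21: 21/255≈0.0824 > 0.04045 → ((0.0824+0.055)/1.055)^2.4 ≈ 0.00750
  G=129: 129/255≈0.5059 > 0.04045 → ((0.5059+0.055)/1.055)^2.4 ≈ 0.21953
  B=208: 208/255≈0.8157 > 0.04045 → ((0.8157+0.055)/1.055)^2.4 ≈ 0.63076
  L2 = 0.2126×0.00750 + 0.7152×0.21953 + 0.0722×0.63076 ≈ 0.20414
Lighter = 0.49195, Darker = 0.20414
Ratio = (L_lighter + 0.05) / (L_darker + 0.05)
Ratio = (0.49195 + 0.05) / (0.20414 + 0.05) = 0.54195 / 0.25414 ≈ 2.1325
Ratio ≈ 2.13:1


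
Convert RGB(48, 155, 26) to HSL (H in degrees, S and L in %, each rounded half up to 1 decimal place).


Normalize: R'=48/255≈0.1882, G'=155/255≈0.6078, B'=26/255≈0.1020
Max=155/255, Min=26/255, Δ=Max-Min=129/255
L = (Max+Min)/2 = (155+26)/510 = 181/510 = 0.35490… → L = 35.5%
L ≤ 0.5 → S = Δ/(Max+Min) = 129/(155+26) = 129/181 = 0.71270… → S = 71.3%
(the 1/255 factors cancel in S and H, so raw channel differences can be used)
Max is G' → H = 60 × ((B-R)/Δ + 2) = 60 × ((26-48)/129 + 2)
  -22/129 + 2 = -0.1705… + 2 = 1.8294…
  H = 60 × 1.8294… = 109.767…° → H = 109.8°
= HSL(109.8°, 71.3%, 35.5%)


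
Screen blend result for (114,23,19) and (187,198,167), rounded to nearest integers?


Screen: C = 255 - (255-A)×(255-B)/255, rounded to nearest integer
R: 255 - (255-114)×(255-187)/255 = 255 - 9588/255 ≈ 255 - 37.600 = 217.400 → 217
G: 255 - (255-23)×(255-198)/255 = 255 - 13224/255 ≈ 255 - 51.859 = 203.141 → 203
B: 255 - (255-19)×(255-167)/255 = 255 - 20768/255 ≈ 255 - 81.443 = 173.557 → 174
= RGB(217, 203, 174)


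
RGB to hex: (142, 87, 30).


R = 142 → 8E (hex)
G = 87 → 57 (hex)
B = 30 → 1E (hex)
Hex = #8E571E


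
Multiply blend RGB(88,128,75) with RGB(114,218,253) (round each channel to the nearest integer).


Multiply: C = A×B/255, rounded to nearest integer
R: 88×114/255 = 10032/255 ≈ 39.341 → 39
G: 128×218/255 = 27904/255 ≈ 109.427 → 109
B: 75×253/255 = 18975/255 ≈ 74.412 → 74
= RGB(39, 109, 74)


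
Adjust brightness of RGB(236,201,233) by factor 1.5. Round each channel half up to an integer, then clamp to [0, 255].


Multiply each channel by 1.5, round half up, clamp to [0, 255]
R: 236×1.5 = 354 → clamp → 255
G: 201×1.5 = 301.5 → round → 302 → clamp → 255
B: 233×1.5 = 349.5 → round → 350 → clamp → 255
= RGB(255, 255, 255)


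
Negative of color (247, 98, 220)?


Invert: (255-R, 255-G, 255-B)
R: 255-247 = 8
G: 255-98 = 157
B: 255-220 = 35
= RGB(8, 157, 35)


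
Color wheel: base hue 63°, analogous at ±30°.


Base hue: 63°
Left analog: (63 - 30) mod 360 = 33°
Right analog: (63 + 30) mod 360 = 93°
Analogous hues = 33° and 93°


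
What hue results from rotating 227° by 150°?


New hue = (H + rotation) mod 360
New hue = (227 + 150) mod 360
= 377 mod 360
= 17°


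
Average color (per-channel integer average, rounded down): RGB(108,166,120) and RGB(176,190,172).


Midpoint: each channel = ⌊(C₁+C₂)/2⌋
R: ⌊(108+176)/2⌋ = 142
G: ⌊(166+190)/2⌋ = 178
B: ⌊(120+172)/2⌋ = 146
= RGB(142, 178, 146)


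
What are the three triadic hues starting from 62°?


Triadic: equally spaced at 120° intervals
H1 = 62°
H2 = (62 + 120) mod 360 = 182°
H3 = (62 + 240) mod 360 = 302°
Triadic = 62°, 182°, 302°


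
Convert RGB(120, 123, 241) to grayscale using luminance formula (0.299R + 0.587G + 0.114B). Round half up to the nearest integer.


Gray = 0.299×R + 0.587×G + 0.114×B
Gray = 0.299×120 + 0.587×123 + 0.114×241
Gray = 35.880 + 72.201 + 27.474
Gray = 135.555 → round half up → 136
Gray = 136


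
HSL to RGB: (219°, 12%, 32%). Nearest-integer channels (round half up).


H=219°, S=0.12, L=0.32
C = (1-|2L-1|)×S = (1-|-0.36|)×0.12 = 0.0768
H' = H/60 = 219/60 ≈ 3.6500; X = C×(1-|H' mod 2 - 1|) = 0.02688
m = L - C/2 = 0.32 - 0.0384 = 0.2816
Sector ⌊H'⌋ = 3 → (R',G',B') = (0.0, 0.02688, 0.0768)
RGB = ((R'+m)×255, (G'+m)×255, (B'+m)×255) = (71.808, 78.6624, 91.392)
Round half up → RGB(72, 79, 91)


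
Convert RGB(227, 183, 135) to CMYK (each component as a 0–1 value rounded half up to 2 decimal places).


R'=227/255≈0.8902, G'=183/255≈0.7176, B'=135/255≈0.5294
K = 1 - max(R',G',B') = 1 - 227/255 = 28/255 = 0.10980… → 0.11
(1-R'-K)/(1-K) simplifies to (max-R)/max with max = 227:
C = (227-227)/227 = 0/227 = 0 → 0.00
M = (227-183)/227 = 44/227 = 0.19383… → 0.19
Y = (227-135)/227 = 92/227 = 0.40528… → 0.41
= CMYK(0.00, 0.19, 0.41, 0.11)


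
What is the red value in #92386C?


Color: #92386C
R = 92 = 146
G = 38 = 56
B = 6C = 108
Red = 146


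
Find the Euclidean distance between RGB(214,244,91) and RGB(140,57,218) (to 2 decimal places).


d = √[(R₁-R₂)² + (G₁-G₂)² + (B₁-B₂)²]
d = √[(214-140)² + (244-57)² + (91-218)²]
d = √[5476 + 34969 + 16129]
d = √56574
d ≈ 237.85


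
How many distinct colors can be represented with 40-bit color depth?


Colors = 2^bits = 2^40
= 1,099,511,627,776 colors


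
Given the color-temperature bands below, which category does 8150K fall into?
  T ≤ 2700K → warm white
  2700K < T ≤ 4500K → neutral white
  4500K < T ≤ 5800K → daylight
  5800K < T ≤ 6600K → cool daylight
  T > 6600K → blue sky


Temperature: 8150K
8150K > 6600K → blue sky
Classification: blue sky


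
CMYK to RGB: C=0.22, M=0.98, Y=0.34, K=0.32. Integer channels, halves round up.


R = 255 × (1-C) × (1-K) = 255 × 0.78 × 0.68 = 135.252 → 135
G = 255 × (1-M) × (1-K) = 255 × 0.02 × 0.68 = 3.468 → 3
B = 255 × (1-Y) × (1-K) = 255 × 0.66 × 0.68 = 114.444 → 114
= RGB(135, 3, 114)


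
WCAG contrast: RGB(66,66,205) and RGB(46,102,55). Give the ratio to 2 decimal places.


Linearize each sRGB channel c=v/255: c/12.92 if c ≤ 0.04045 else ((c+0.055)/1.055)^2.4
L = 0.2126×R_lin + 0.7152×G_lin + 0.0722×B_lin
Color 1 (66,66,205):
  R=66: 66/255≈0.2588 > 0.04045 → ((0.2588+0.055)/1.055)^2.4 ≈ 0.05448
  G=66: 66/255≈0.2588 > 0.04045 → ((0.2588+0.055)/1.055)^2.4 ≈ 0.05448
  B=205: 205/255≈0.8039 > 0.04045 → ((0.8039+0.055)/1.055)^2.4 ≈ 0.61050
  L1 = 0.2126×0.05448 + 0.7152×0.05448 + 0.0722×0.61050 ≈ 0.09462
Color 2 (46,102,55):
  R=46: 46/255≈0.1804 > 0.04045 → ((0.1804+0.055)/1.055)^2.4 ≈ 0.02732
  G=102: 102/255≈0.4000 > 0.04045 → ((0.4000+0.055)/1.055)^2.4 ≈ 0.13287
  B=55: 55/255≈0.2157 > 0.04045 → ((0.2157+0.055)/1.055)^2.4 ≈ 0.03820
  L2 = 0.2126×0.02732 + 0.7152×0.13287 + 0.0722×0.03820 ≈ 0.10359
Lighter = 0.10359, Darker = 0.09462
Ratio = (L_lighter + 0.05) / (L_darker + 0.05)
Ratio = (0.10359 + 0.05) / (0.09462 + 0.05) = 0.15359 / 0.14462 ≈ 1.0620
Ratio ≈ 1.06:1
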